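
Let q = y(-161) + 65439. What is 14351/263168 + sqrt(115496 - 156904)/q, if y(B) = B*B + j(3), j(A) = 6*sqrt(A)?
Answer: 14351/263168 - 12*I*sqrt(1941)/2086662373 + 182720*I*sqrt(647)/2086662373 ≈ 0.054532 + 0.0022271*I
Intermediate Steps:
y(B) = B**2 + 6*sqrt(3) (y(B) = B*B + 6*sqrt(3) = B**2 + 6*sqrt(3))
q = 91360 + 6*sqrt(3) (q = ((-161)**2 + 6*sqrt(3)) + 65439 = (25921 + 6*sqrt(3)) + 65439 = 91360 + 6*sqrt(3) ≈ 91370.)
14351/263168 + sqrt(115496 - 156904)/q = 14351/263168 + sqrt(115496 - 156904)/(91360 + 6*sqrt(3)) = 14351*(1/263168) + sqrt(-41408)/(91360 + 6*sqrt(3)) = 14351/263168 + (8*I*sqrt(647))/(91360 + 6*sqrt(3)) = 14351/263168 + 8*I*sqrt(647)/(91360 + 6*sqrt(3))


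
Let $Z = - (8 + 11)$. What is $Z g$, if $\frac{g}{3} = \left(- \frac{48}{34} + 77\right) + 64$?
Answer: $- \frac{135261}{17} \approx -7956.5$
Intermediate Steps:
$Z = -19$ ($Z = \left(-1\right) 19 = -19$)
$g = \frac{7119}{17}$ ($g = 3 \left(\left(- \frac{48}{34} + 77\right) + 64\right) = 3 \left(\left(\left(-48\right) \frac{1}{34} + 77\right) + 64\right) = 3 \left(\left(- \frac{24}{17} + 77\right) + 64\right) = 3 \left(\frac{1285}{17} + 64\right) = 3 \cdot \frac{2373}{17} = \frac{7119}{17} \approx 418.76$)
$Z g = \left(-19\right) \frac{7119}{17} = - \frac{135261}{17}$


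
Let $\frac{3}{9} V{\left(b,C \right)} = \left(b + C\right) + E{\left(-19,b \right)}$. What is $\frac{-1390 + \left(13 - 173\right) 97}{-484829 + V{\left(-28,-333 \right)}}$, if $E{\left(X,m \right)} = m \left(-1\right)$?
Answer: $\frac{8455}{242914} \approx 0.034807$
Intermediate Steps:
$E{\left(X,m \right)} = - m$
$V{\left(b,C \right)} = 3 C$ ($V{\left(b,C \right)} = 3 \left(\left(b + C\right) - b\right) = 3 \left(\left(C + b\right) - b\right) = 3 C$)
$\frac{-1390 + \left(13 - 173\right) 97}{-484829 + V{\left(-28,-333 \right)}} = \frac{-1390 + \left(13 - 173\right) 97}{-484829 + 3 \left(-333\right)} = \frac{-1390 - 15520}{-484829 - 999} = \frac{-1390 - 15520}{-485828} = \left(-16910\right) \left(- \frac{1}{485828}\right) = \frac{8455}{242914}$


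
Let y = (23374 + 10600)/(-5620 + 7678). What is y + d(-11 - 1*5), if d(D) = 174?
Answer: 196033/1029 ≈ 190.51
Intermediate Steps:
y = 16987/1029 (y = 33974/2058 = 33974*(1/2058) = 16987/1029 ≈ 16.508)
y + d(-11 - 1*5) = 16987/1029 + 174 = 196033/1029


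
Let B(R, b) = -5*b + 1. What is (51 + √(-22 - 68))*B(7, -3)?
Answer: 816 + 48*I*√10 ≈ 816.0 + 151.79*I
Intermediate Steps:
B(R, b) = 1 - 5*b
(51 + √(-22 - 68))*B(7, -3) = (51 + √(-22 - 68))*(1 - 5*(-3)) = (51 + √(-90))*(1 + 15) = (51 + 3*I*√10)*16 = 816 + 48*I*√10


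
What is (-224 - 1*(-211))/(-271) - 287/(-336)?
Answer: 11735/13008 ≈ 0.90214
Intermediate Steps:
(-224 - 1*(-211))/(-271) - 287/(-336) = (-224 + 211)*(-1/271) - 287*(-1/336) = -13*(-1/271) + 41/48 = 13/271 + 41/48 = 11735/13008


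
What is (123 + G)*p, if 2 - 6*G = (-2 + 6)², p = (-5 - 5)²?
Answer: 36200/3 ≈ 12067.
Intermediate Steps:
p = 100 (p = (-10)² = 100)
G = -7/3 (G = ⅓ - (-2 + 6)²/6 = ⅓ - ⅙*4² = ⅓ - ⅙*16 = ⅓ - 8/3 = -7/3 ≈ -2.3333)
(123 + G)*p = (123 - 7/3)*100 = (362/3)*100 = 36200/3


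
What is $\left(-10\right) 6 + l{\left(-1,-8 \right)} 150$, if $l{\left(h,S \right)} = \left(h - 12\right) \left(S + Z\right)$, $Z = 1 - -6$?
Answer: $1890$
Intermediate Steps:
$Z = 7$ ($Z = 1 + 6 = 7$)
$l{\left(h,S \right)} = \left(-12 + h\right) \left(7 + S\right)$ ($l{\left(h,S \right)} = \left(h - 12\right) \left(S + 7\right) = \left(-12 + h\right) \left(7 + S\right)$)
$\left(-10\right) 6 + l{\left(-1,-8 \right)} 150 = \left(-10\right) 6 + \left(-84 - -96 + 7 \left(-1\right) - -8\right) 150 = -60 + \left(-84 + 96 - 7 + 8\right) 150 = -60 + 13 \cdot 150 = -60 + 1950 = 1890$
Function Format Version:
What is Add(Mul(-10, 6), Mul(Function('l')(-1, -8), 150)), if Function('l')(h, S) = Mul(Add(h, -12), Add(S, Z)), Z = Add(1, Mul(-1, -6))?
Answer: 1890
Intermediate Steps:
Z = 7 (Z = Add(1, 6) = 7)
Function('l')(h, S) = Mul(Add(-12, h), Add(7, S)) (Function('l')(h, S) = Mul(Add(h, -12), Add(S, 7)) = Mul(Add(-12, h), Add(7, S)))
Add(Mul(-10, 6), Mul(Function('l')(-1, -8), 150)) = Add(Mul(-10, 6), Mul(Add(-84, Mul(-12, -8), Mul(7, -1), Mul(-8, -1)), 150)) = Add(-60, Mul(Add(-84, 96, -7, 8), 150)) = Add(-60, Mul(13, 150)) = Add(-60, 1950) = 1890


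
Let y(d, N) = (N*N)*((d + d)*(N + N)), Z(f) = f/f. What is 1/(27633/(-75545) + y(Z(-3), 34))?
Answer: 75545/11876855087 ≈ 6.3607e-6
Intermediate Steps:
Z(f) = 1
y(d, N) = 4*d*N³ (y(d, N) = N²*((2*d)*(2*N)) = N²*(4*N*d) = 4*d*N³)
1/(27633/(-75545) + y(Z(-3), 34)) = 1/(27633/(-75545) + 4*1*34³) = 1/(27633*(-1/75545) + 4*1*39304) = 1/(-27633/75545 + 157216) = 1/(11876855087/75545) = 75545/11876855087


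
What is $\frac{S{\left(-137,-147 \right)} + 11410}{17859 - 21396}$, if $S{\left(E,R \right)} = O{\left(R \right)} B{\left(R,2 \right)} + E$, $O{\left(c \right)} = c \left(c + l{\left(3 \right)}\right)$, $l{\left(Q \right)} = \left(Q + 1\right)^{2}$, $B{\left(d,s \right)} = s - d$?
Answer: $- \frac{2880566}{3537} \approx -814.41$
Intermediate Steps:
$l{\left(Q \right)} = \left(1 + Q\right)^{2}$
$O{\left(c \right)} = c \left(16 + c\right)$ ($O{\left(c \right)} = c \left(c + \left(1 + 3\right)^{2}\right) = c \left(c + 4^{2}\right) = c \left(c + 16\right) = c \left(16 + c\right)$)
$S{\left(E,R \right)} = E + R \left(2 - R\right) \left(16 + R\right)$ ($S{\left(E,R \right)} = R \left(16 + R\right) \left(2 - R\right) + E = R \left(2 - R\right) \left(16 + R\right) + E = E + R \left(2 - R\right) \left(16 + R\right)$)
$\frac{S{\left(-137,-147 \right)} + 11410}{17859 - 21396} = \frac{\left(-137 - - 147 \left(-2 - 147\right) \left(16 - 147\right)\right) + 11410}{17859 - 21396} = \frac{\left(-137 - \left(-147\right) \left(-149\right) \left(-131\right)\right) + 11410}{-3537} = \left(\left(-137 + 2869293\right) + 11410\right) \left(- \frac{1}{3537}\right) = \left(2869156 + 11410\right) \left(- \frac{1}{3537}\right) = 2880566 \left(- \frac{1}{3537}\right) = - \frac{2880566}{3537}$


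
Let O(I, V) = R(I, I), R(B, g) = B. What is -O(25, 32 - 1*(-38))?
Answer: -25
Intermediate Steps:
O(I, V) = I
-O(25, 32 - 1*(-38)) = -1*25 = -25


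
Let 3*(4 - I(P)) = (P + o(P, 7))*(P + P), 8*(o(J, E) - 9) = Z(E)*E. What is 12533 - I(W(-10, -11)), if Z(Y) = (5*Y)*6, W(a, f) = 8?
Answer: 40799/3 ≈ 13600.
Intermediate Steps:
Z(Y) = 30*Y
o(J, E) = 9 + 15*E²/4 (o(J, E) = 9 + ((30*E)*E)/8 = 9 + (30*E²)/8 = 9 + 15*E²/4)
I(P) = 4 - 2*P*(771/4 + P)/3 (I(P) = 4 - (P + (9 + (15/4)*7²))*(P + P)/3 = 4 - (P + (9 + (15/4)*49))*2*P/3 = 4 - (P + (9 + 735/4))*2*P/3 = 4 - (P + 771/4)*2*P/3 = 4 - (771/4 + P)*2*P/3 = 4 - 2*P*(771/4 + P)/3)
12533 - I(W(-10, -11)) = 12533 - (4 - 257/2*8 - ⅔*8²) = 12533 - (4 - 1028 - ⅔*64) = 12533 - (4 - 1028 - 128/3) = 12533 - 1*(-3200/3) = 12533 + 3200/3 = 40799/3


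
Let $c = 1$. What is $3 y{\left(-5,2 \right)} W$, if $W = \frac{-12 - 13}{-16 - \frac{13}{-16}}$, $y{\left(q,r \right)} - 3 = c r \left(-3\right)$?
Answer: $- \frac{400}{27} \approx -14.815$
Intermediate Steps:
$y{\left(q,r \right)} = 3 - 3 r$ ($y{\left(q,r \right)} = 3 + 1 r \left(-3\right) = 3 + r \left(-3\right) = 3 - 3 r$)
$W = \frac{400}{243}$ ($W = - \frac{25}{-16 - - \frac{13}{16}} = - \frac{25}{-16 + \frac{13}{16}} = - \frac{25}{- \frac{243}{16}} = \left(-25\right) \left(- \frac{16}{243}\right) = \frac{400}{243} \approx 1.6461$)
$3 y{\left(-5,2 \right)} W = 3 \left(3 - 6\right) \frac{400}{243} = 3 \left(-3\right) \frac{400}{243} = \left(-9\right) \frac{400}{243} = - \frac{400}{27}$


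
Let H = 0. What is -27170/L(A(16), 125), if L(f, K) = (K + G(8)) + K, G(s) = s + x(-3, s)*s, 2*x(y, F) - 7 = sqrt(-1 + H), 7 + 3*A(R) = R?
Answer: -1942655/20453 + 27170*I/20453 ≈ -94.981 + 1.3284*I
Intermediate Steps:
A(R) = -7/3 + R/3
x(y, F) = 7/2 + I/2 (x(y, F) = 7/2 + sqrt(-1 + 0)/2 = 7/2 + sqrt(-1)/2 = 7/2 + I/2)
G(s) = s + s*(7/2 + I/2) (G(s) = s + (7/2 + I/2)*s = s + s*(7/2 + I/2))
L(f, K) = 36 + 2*K + 4*I (L(f, K) = (K + (1/2)*8*(9 + I)) + K = (K + (36 + 4*I)) + K = (36 + K + 4*I) + K = 36 + 2*K + 4*I)
-27170/L(A(16), 125) = -27170/(36 + 2*125 + 4*I) = -27170/(36 + 250 + 4*I) = -27170*(286 - 4*I)/81812 = -13585*(286 - 4*I)/40906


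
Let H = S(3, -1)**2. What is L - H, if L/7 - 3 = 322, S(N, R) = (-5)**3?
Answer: -13350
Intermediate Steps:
S(N, R) = -125
L = 2275 (L = 21 + 7*322 = 21 + 2254 = 2275)
H = 15625 (H = (-125)**2 = 15625)
L - H = 2275 - 1*15625 = 2275 - 15625 = -13350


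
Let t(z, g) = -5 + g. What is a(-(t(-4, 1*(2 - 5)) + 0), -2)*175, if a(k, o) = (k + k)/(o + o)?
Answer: -700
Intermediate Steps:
a(k, o) = k/o (a(k, o) = (2*k)/((2*o)) = (2*k)*(1/(2*o)) = k/o)
a(-(t(-4, 1*(2 - 5)) + 0), -2)*175 = (-((-5 + 1*(2 - 5)) + 0)/(-2))*175 = (-((-5 + 1*(-3)) + 0)*(-½))*175 = (-((-5 - 3) + 0)*(-½))*175 = (-(-8 + 0)*(-½))*175 = (-1*(-8)*(-½))*175 = (8*(-½))*175 = -4*175 = -700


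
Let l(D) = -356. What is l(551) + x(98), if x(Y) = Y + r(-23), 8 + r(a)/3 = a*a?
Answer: 1305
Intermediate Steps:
r(a) = -24 + 3*a**2 (r(a) = -24 + 3*(a*a) = -24 + 3*a**2)
x(Y) = 1563 + Y (x(Y) = Y + (-24 + 3*(-23)**2) = Y + (-24 + 3*529) = Y + (-24 + 1587) = Y + 1563 = 1563 + Y)
l(551) + x(98) = -356 + (1563 + 98) = -356 + 1661 = 1305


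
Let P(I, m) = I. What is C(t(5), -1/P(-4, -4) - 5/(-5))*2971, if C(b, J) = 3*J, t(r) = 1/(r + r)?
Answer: 44565/4 ≈ 11141.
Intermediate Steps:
t(r) = 1/(2*r)
C(t(5), -1/P(-4, -4) - 5/(-5))*2971 = (3*(-1/(-4) - 5/(-5)))*2971 = (3*(-1*(-¼) - 5*(-⅕)))*2971 = (3*(¼ + 1))*2971 = (3*(5/4))*2971 = (15/4)*2971 = 44565/4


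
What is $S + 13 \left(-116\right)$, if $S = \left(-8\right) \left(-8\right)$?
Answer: $-1444$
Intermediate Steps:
$S = 64$
$S + 13 \left(-116\right) = 64 + 13 \left(-116\right) = 64 - 1508 = -1444$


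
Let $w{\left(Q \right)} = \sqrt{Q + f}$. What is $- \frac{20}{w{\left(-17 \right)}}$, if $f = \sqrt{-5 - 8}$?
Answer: $- \frac{20}{\sqrt{-17 + i \sqrt{13}}} \approx -0.50043 + 4.7715 i$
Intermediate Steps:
$f = i \sqrt{13}$ ($f = \sqrt{-13} = i \sqrt{13} \approx 3.6056 i$)
$w{\left(Q \right)} = \sqrt{Q + i \sqrt{13}}$
$- \frac{20}{w{\left(-17 \right)}} = - \frac{20}{\sqrt{-17 + i \sqrt{13}}}$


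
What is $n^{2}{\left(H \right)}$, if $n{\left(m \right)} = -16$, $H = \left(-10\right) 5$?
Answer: $256$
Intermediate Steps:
$H = -50$
$n^{2}{\left(H \right)} = \left(-16\right)^{2} = 256$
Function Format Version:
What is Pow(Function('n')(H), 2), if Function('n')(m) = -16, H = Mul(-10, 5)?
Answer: 256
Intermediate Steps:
H = -50
Pow(Function('n')(H), 2) = Pow(-16, 2) = 256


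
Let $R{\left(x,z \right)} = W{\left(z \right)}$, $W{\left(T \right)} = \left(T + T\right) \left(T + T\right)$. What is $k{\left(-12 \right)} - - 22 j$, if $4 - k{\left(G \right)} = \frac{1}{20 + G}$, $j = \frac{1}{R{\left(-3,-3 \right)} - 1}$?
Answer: $\frac{1261}{280} \approx 4.5036$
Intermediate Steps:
$W{\left(T \right)} = 4 T^{2}$ ($W{\left(T \right)} = 2 T 2 T = 4 T^{2}$)
$R{\left(x,z \right)} = 4 z^{2}$
$j = \frac{1}{35}$ ($j = \frac{1}{4 \left(-3\right)^{2} - 1} = \frac{1}{4 \cdot 9 - 1} = \frac{1}{36 - 1} = \frac{1}{35} \approx 0.028571$)
$k{\left(G \right)} = 4 - \frac{1}{20 + G}$
$k{\left(-12 \right)} - - 22 j = \frac{79 + 4 \left(-12\right)}{20 - 12} - \left(-22\right) \frac{1}{35} = \frac{79 - 48}{8} - - \frac{22}{35} = \frac{1}{8} \cdot 31 + \frac{22}{35} = \frac{31}{8} + \frac{22}{35} = \frac{1261}{280}$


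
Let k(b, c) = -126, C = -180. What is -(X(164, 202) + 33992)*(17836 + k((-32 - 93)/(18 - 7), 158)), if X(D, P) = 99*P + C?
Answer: -952975100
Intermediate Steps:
X(D, P) = -180 + 99*P (X(D, P) = 99*P - 180 = -180 + 99*P)
-(X(164, 202) + 33992)*(17836 + k((-32 - 93)/(18 - 7), 158)) = -((-180 + 99*202) + 33992)*(17836 - 126) = -((-180 + 19998) + 33992)*17710 = -(19818 + 33992)*17710 = -53810*17710 = -1*952975100 = -952975100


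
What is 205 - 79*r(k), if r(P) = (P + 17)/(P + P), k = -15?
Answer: 3154/15 ≈ 210.27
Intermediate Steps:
r(P) = (17 + P)/(2*P) (r(P) = (17 + P)/((2*P)) = (17 + P)*(1/(2*P)) = (17 + P)/(2*P))
205 - 79*r(k) = 205 - 79*(17 - 15)/(2*(-15)) = 205 - 79*(-1)*2/(2*15) = 205 - 79*(-1/15) = 205 + 79/15 = 3154/15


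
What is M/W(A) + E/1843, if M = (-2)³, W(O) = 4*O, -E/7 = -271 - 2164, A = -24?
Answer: 206383/22116 ≈ 9.3318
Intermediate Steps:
E = 17045 (E = -7*(-271 - 2164) = -7*(-2435) = 17045)
M = -8
M/W(A) + E/1843 = -8/(4*(-24)) + 17045/1843 = -8/(-96) + 17045*(1/1843) = -8*(-1/96) + 17045/1843 = 1/12 + 17045/1843 = 206383/22116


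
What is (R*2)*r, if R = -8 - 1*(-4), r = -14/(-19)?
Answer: -112/19 ≈ -5.8947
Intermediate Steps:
r = 14/19 (r = -14*(-1/19) = 14/19 ≈ 0.73684)
R = -4 (R = -8 + 4 = -4)
(R*2)*r = -4*2*(14/19) = -8*14/19 = -112/19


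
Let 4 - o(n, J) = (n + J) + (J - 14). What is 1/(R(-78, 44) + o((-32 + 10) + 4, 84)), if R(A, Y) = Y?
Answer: -1/88 ≈ -0.011364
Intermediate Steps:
o(n, J) = 18 - n - 2*J (o(n, J) = 4 - ((n + J) + (J - 14)) = 4 - ((J + n) + (-14 + J)) = 4 - (-14 + n + 2*J) = 4 + (14 - n - 2*J) = 18 - n - 2*J)
1/(R(-78, 44) + o((-32 + 10) + 4, 84)) = 1/(44 + (18 - ((-32 + 10) + 4) - 2*84)) = 1/(44 + (18 - (-22 + 4) - 168)) = 1/(44 + (18 - 1*(-18) - 168)) = 1/(44 + (18 + 18 - 168)) = 1/(44 - 132) = 1/(-88) = -1/88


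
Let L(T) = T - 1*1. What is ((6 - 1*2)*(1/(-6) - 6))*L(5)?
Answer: -296/3 ≈ -98.667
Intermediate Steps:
L(T) = -1 + T (L(T) = T - 1 = -1 + T)
((6 - 1*2)*(1/(-6) - 6))*L(5) = ((6 - 1*2)*(1/(-6) - 6))*(-1 + 5) = ((6 - 2)*(-1/6 - 6))*4 = (4*(-37/6))*4 = -74/3*4 = -296/3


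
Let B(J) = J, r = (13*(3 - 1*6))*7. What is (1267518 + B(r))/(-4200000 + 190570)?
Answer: -253449/801886 ≈ -0.31607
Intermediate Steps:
r = -273 (r = (13*(3 - 6))*7 = (13*(-3))*7 = -39*7 = -273)
(1267518 + B(r))/(-4200000 + 190570) = (1267518 - 273)/(-4200000 + 190570) = 1267245/(-4009430) = 1267245*(-1/4009430) = -253449/801886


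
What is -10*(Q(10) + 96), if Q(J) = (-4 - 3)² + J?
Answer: -1550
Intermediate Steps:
Q(J) = 49 + J (Q(J) = (-7)² + J = 49 + J)
-10*(Q(10) + 96) = -10*((49 + 10) + 96) = -10*(59 + 96) = -10*155 = -1550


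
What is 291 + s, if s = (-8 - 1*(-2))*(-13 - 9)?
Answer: 423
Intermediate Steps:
s = 132 (s = (-8 + 2)*(-22) = -6*(-22) = 132)
291 + s = 291 + 132 = 423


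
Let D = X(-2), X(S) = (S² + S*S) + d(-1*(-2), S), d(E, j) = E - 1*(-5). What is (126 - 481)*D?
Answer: -5325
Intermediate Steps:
d(E, j) = 5 + E (d(E, j) = E + 5 = 5 + E)
X(S) = 7 + 2*S² (X(S) = (S² + S*S) + (5 - 1*(-2)) = (S² + S²) + (5 + 2) = 2*S² + 7 = 7 + 2*S²)
D = 15 (D = 7 + 2*(-2)² = 7 + 2*4 = 7 + 8 = 15)
(126 - 481)*D = (126 - 481)*15 = -355*15 = -5325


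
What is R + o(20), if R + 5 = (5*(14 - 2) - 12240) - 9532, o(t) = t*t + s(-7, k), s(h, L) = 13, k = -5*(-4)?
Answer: -21304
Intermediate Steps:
k = 20
o(t) = 13 + t² (o(t) = t*t + 13 = t² + 13 = 13 + t²)
R = -21717 (R = -5 + ((5*(14 - 2) - 12240) - 9532) = -5 + ((5*12 - 12240) - 9532) = -5 + ((60 - 12240) - 9532) = -5 + (-12180 - 9532) = -5 - 21712 = -21717)
R + o(20) = -21717 + (13 + 20²) = -21717 + (13 + 400) = -21717 + 413 = -21304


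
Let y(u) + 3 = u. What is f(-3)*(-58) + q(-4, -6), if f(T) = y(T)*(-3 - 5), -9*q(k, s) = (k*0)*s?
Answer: -2784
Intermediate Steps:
y(u) = -3 + u
q(k, s) = 0 (q(k, s) = -k*0*s/9 = -0*s = -⅑*0 = 0)
f(T) = 24 - 8*T (f(T) = (-3 + T)*(-3 - 5) = (-3 + T)*(-8) = 24 - 8*T)
f(-3)*(-58) + q(-4, -6) = (24 - 8*(-3))*(-58) + 0 = (24 + 24)*(-58) + 0 = 48*(-58) + 0 = -2784 + 0 = -2784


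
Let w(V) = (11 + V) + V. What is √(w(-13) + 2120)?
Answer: √2105 ≈ 45.880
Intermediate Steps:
w(V) = 11 + 2*V
√(w(-13) + 2120) = √((11 + 2*(-13)) + 2120) = √((11 - 26) + 2120) = √(-15 + 2120) = √2105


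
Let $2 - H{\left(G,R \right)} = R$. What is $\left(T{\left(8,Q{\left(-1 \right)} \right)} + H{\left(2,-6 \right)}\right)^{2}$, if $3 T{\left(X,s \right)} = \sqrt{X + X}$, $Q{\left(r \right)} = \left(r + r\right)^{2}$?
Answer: $\frac{784}{9} \approx 87.111$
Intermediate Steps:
$H{\left(G,R \right)} = 2 - R$
$Q{\left(r \right)} = 4 r^{2}$ ($Q{\left(r \right)} = \left(2 r\right)^{2} = 4 r^{2}$)
$T{\left(X,s \right)} = \frac{\sqrt{2} \sqrt{X}}{3}$ ($T{\left(X,s \right)} = \frac{\sqrt{X + X}}{3} = \frac{\sqrt{2 X}}{3} = \frac{\sqrt{2} \sqrt{X}}{3}$)
$\left(T{\left(8,Q{\left(-1 \right)} \right)} + H{\left(2,-6 \right)}\right)^{2} = \left(\frac{\sqrt{2} \sqrt{8}}{3} + \left(2 - -6\right)\right)^{2} = \left(\frac{\sqrt{2} \cdot 2 \sqrt{2}}{3} + \left(2 + 6\right)\right)^{2} = \left(\frac{4}{3} + 8\right)^{2} = \left(\frac{28}{3}\right)^{2} = \frac{784}{9}$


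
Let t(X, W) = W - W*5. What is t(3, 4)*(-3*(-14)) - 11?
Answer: -683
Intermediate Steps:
t(X, W) = -4*W (t(X, W) = W - 5*W = -4*W)
t(3, 4)*(-3*(-14)) - 11 = (-4*4)*(-3*(-14)) - 11 = -16*42 - 11 = -672 - 11 = -683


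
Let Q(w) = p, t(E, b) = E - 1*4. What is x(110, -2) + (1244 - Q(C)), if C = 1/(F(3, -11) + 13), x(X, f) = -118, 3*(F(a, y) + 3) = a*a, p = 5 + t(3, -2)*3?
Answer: 1124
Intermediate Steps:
t(E, b) = -4 + E (t(E, b) = E - 4 = -4 + E)
p = 2 (p = 5 + (-4 + 3)*3 = 5 - 1*3 = 5 - 3 = 2)
F(a, y) = -3 + a**2/3 (F(a, y) = -3 + (a*a)/3 = -3 + a**2/3)
C = 1/13 (C = 1/((-3 + (1/3)*3**2) + 13) = 1/((-3 + (1/3)*9) + 13) = 1/((-3 + 3) + 13) = 1/(0 + 13) = 1/13 ≈ 0.076923)
Q(w) = 2
x(110, -2) + (1244 - Q(C)) = -118 + (1244 - 1*2) = -118 + (1244 - 2) = -118 + 1242 = 1124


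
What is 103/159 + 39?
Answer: 6304/159 ≈ 39.648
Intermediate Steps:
103/159 + 39 = 6304/159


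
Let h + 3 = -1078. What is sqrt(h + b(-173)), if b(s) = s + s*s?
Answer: 5*sqrt(1147) ≈ 169.34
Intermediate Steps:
b(s) = s + s**2
h = -1081 (h = -3 - 1078 = -1081)
sqrt(h + b(-173)) = sqrt(-1081 - 173*(1 - 173)) = sqrt(-1081 - 173*(-172)) = sqrt(-1081 + 29756) = sqrt(28675) = 5*sqrt(1147)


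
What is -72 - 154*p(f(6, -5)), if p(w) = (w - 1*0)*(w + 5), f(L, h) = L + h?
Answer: -996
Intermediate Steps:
p(w) = w*(5 + w) (p(w) = (w + 0)*(5 + w) = w*(5 + w))
-72 - 154*p(f(6, -5)) = -72 - 154*(6 - 5)*(5 + (6 - 5)) = -72 - 154*(5 + 1) = -72 - 154*6 = -72 - 924 = -996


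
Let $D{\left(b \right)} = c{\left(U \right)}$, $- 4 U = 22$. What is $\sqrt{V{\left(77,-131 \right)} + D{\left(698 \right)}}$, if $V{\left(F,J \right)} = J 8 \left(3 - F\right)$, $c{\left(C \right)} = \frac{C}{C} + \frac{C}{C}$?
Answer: $\sqrt{77554} \approx 278.49$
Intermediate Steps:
$U = - \frac{11}{2}$ ($U = \left(- \frac{1}{4}\right) 22 = - \frac{11}{2} \approx -5.5$)
$c{\left(C \right)} = 2$ ($c{\left(C \right)} = 1 + 1 = 2$)
$D{\left(b \right)} = 2$
$V{\left(F,J \right)} = 8 J \left(3 - F\right)$
$\sqrt{V{\left(77,-131 \right)} + D{\left(698 \right)}} = \sqrt{8 \left(-131\right) \left(3 - 77\right) + 2} = \sqrt{8 \left(-131\right) \left(-74\right) + 2} = \sqrt{77552 + 2} = \sqrt{77554}$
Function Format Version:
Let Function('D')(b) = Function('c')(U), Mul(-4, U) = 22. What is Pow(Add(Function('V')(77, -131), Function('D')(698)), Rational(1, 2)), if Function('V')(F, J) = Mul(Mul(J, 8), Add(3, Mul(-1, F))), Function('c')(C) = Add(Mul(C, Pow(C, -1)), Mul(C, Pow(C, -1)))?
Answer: Pow(77554, Rational(1, 2)) ≈ 278.49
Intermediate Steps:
U = Rational(-11, 2) (U = Mul(Rational(-1, 4), 22) = Rational(-11, 2) ≈ -5.5000)
Function('c')(C) = 2 (Function('c')(C) = Add(1, 1) = 2)
Function('D')(b) = 2
Function('V')(F, J) = Mul(8, J, Add(3, Mul(-1, F))) (Function('V')(F, J) = Mul(Mul(8, J), Add(3, Mul(-1, F))) = Mul(8, J, Add(3, Mul(-1, F))))
Pow(Add(Function('V')(77, -131), Function('D')(698)), Rational(1, 2)) = Pow(Add(Mul(8, -131, Add(3, Mul(-1, 77))), 2), Rational(1, 2)) = Pow(Add(Mul(8, -131, Add(3, -77)), 2), Rational(1, 2)) = Pow(Add(Mul(8, -131, -74), 2), Rational(1, 2)) = Pow(Add(77552, 2), Rational(1, 2)) = Pow(77554, Rational(1, 2))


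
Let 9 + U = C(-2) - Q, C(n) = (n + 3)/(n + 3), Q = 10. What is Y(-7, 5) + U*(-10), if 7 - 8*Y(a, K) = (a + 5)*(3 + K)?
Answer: 1463/8 ≈ 182.88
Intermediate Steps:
C(n) = 1 (C(n) = (3 + n)/(3 + n) = 1)
Y(a, K) = 7/8 - (3 + K)*(5 + a)/8 (Y(a, K) = 7/8 - (a + 5)*(3 + K)/8 = 7/8 - (5 + a)*(3 + K)/8 = 7/8 - (3 + K)*(5 + a)/8)
U = -18 (U = -9 + (1 - 1*10) = -9 + (1 - 10) = -9 - 9 = -18)
Y(-7, 5) + U*(-10) = (-1 - 5/8*5 - 3/8*(-7) - 1/8*5*(-7)) - 18*(-10) = (-1 - 25/8 + 21/8 + 35/8) + 180 = 23/8 + 180 = 1463/8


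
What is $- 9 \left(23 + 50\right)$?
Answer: $-657$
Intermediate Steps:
$- 9 \left(23 + 50\right) = \left(-9\right) 73 = -657$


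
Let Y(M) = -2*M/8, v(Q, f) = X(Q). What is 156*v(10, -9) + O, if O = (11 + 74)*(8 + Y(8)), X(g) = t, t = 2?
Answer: 822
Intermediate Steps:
X(g) = 2
v(Q, f) = 2
Y(M) = -M/4 (Y(M) = -2*M*(⅛) = -M/4)
O = 510 (O = (11 + 74)*(8 - ¼*8) = 85*(8 - 2) = 85*6 = 510)
156*v(10, -9) + O = 156*2 + 510 = 312 + 510 = 822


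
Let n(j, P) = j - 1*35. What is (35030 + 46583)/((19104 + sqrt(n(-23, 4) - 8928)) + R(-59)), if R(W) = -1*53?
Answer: 222115609/51849941 - 11659*I*sqrt(8986)/51849941 ≈ 4.2838 - 0.021316*I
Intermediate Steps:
n(j, P) = -35 + j (n(j, P) = j - 35 = -35 + j)
R(W) = -53
(35030 + 46583)/((19104 + sqrt(n(-23, 4) - 8928)) + R(-59)) = (35030 + 46583)/((19104 + sqrt((-35 - 23) - 8928)) - 53) = 81613/((19104 + sqrt(-58 - 8928)) - 53) = 81613/((19104 + sqrt(-8986)) - 53) = 81613/((19104 + I*sqrt(8986)) - 53) = 81613/(19051 + I*sqrt(8986))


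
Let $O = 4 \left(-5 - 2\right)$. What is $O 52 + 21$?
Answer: $-1435$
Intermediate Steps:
$O = -28$ ($O = 4 \left(-7\right) = -28$)
$O 52 + 21 = \left(-28\right) 52 + 21 = -1456 + 21 = -1435$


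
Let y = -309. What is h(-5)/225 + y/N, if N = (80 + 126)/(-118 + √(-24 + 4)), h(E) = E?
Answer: 7964/45 - 3*I*√5 ≈ 176.98 - 6.7082*I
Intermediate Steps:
N = 206/(-118 + 2*I*√5) (N = 206/(-118 + √(-20)) = 206/(-118 + 2*I*√5) ≈ -1.7433 - 0.066069*I)
h(-5)/225 + y/N = -5/225 - 309/(-6077/3486 - 103*I*√5/3486) = -5*1/225 - 309/(-6077/3486 - 103*I*√5/3486) = -1/45 - 309/(-6077/3486 - 103*I*√5/3486)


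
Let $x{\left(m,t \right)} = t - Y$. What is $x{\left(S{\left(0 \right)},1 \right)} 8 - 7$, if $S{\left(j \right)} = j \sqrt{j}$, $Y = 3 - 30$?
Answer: $217$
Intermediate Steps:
$Y = -27$ ($Y = 3 - 30 = -27$)
$S{\left(j \right)} = j^{\frac{3}{2}}$
$x{\left(m,t \right)} = 27 + t$ ($x{\left(m,t \right)} = t - -27 = t + 27 = 27 + t$)
$x{\left(S{\left(0 \right)},1 \right)} 8 - 7 = \left(27 + 1\right) 8 - 7 = 28 \cdot 8 - 7 = 224 - 7 = 217$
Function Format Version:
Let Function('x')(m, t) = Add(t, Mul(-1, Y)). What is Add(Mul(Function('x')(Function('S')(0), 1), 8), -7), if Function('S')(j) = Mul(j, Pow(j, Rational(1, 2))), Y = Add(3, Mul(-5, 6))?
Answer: 217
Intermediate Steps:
Y = -27 (Y = Add(3, -30) = -27)
Function('S')(j) = Pow(j, Rational(3, 2))
Function('x')(m, t) = Add(27, t) (Function('x')(m, t) = Add(t, Mul(-1, -27)) = Add(t, 27) = Add(27, t))
Add(Mul(Function('x')(Function('S')(0), 1), 8), -7) = Add(Mul(Add(27, 1), 8), -7) = Add(Mul(28, 8), -7) = Add(224, -7) = 217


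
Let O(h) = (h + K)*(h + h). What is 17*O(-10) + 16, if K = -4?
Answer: 4776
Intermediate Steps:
O(h) = 2*h*(-4 + h) (O(h) = (h - 4)*(h + h) = (-4 + h)*(2*h) = 2*h*(-4 + h))
17*O(-10) + 16 = 17*(2*(-10)*(-4 - 10)) + 16 = 17*(2*(-10)*(-14)) + 16 = 17*280 + 16 = 4760 + 16 = 4776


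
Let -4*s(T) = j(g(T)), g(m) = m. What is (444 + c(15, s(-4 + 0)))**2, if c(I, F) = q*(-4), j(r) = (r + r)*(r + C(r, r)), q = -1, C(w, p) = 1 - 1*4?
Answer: 200704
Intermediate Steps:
C(w, p) = -3 (C(w, p) = 1 - 4 = -3)
j(r) = 2*r*(-3 + r) (j(r) = (r + r)*(r - 3) = (2*r)*(-3 + r) = 2*r*(-3 + r))
s(T) = -T*(-3 + T)/2
c(I, F) = 4 (c(I, F) = -1*(-4) = 4)
(444 + c(15, s(-4 + 0)))**2 = (444 + 4)**2 = 448**2 = 200704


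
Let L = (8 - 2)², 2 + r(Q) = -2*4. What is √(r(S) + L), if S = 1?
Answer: √26 ≈ 5.0990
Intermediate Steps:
r(Q) = -10 (r(Q) = -2 - 2*4 = -2 - 8 = -10)
L = 36 (L = 6² = 36)
√(r(S) + L) = √(-10 + 36) = √26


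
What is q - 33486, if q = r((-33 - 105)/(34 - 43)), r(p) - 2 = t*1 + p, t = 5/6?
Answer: -200807/6 ≈ -33468.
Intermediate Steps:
t = ⅚ (t = 5*(⅙) = ⅚ ≈ 0.83333)
r(p) = 17/6 + p (r(p) = 2 + ((⅚)*1 + p) = 2 + (⅚ + p) = 17/6 + p)
q = 109/6 (q = 17/6 + (-33 - 105)/(34 - 43) = 17/6 - 138/(-9) = 17/6 - 138*(-⅑) = 17/6 + 46/3 = 109/6 ≈ 18.167)
q - 33486 = 109/6 - 33486 = -200807/6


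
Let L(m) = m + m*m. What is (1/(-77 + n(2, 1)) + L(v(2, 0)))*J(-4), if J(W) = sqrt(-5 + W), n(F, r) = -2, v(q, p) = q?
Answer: 1419*I/79 ≈ 17.962*I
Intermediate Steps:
L(m) = m + m**2
(1/(-77 + n(2, 1)) + L(v(2, 0)))*J(-4) = (1/(-77 - 2) + 2*(1 + 2))*sqrt(-5 - 4) = (1/(-79) + 2*3)*sqrt(-9) = (-1/79 + 6)*(3*I) = 473*(3*I)/79 = 1419*I/79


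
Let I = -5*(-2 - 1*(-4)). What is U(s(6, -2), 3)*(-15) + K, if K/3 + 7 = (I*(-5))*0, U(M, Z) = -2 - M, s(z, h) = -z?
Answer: -81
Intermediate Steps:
I = -10 (I = -5*(-2 + 4) = -5*2 = -10)
K = -21 (K = -21 + 3*(-10*(-5)*0) = -21 + 3*(50*0) = -21 + 3*0 = -21 + 0 = -21)
U(s(6, -2), 3)*(-15) + K = (-2 - (-1)*6)*(-15) - 21 = (-2 - 1*(-6))*(-15) - 21 = (-2 + 6)*(-15) - 21 = 4*(-15) - 21 = -60 - 21 = -81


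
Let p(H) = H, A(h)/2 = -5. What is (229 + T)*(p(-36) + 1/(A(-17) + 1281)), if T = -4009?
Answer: 172953900/1271 ≈ 1.3608e+5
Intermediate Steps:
A(h) = -10 (A(h) = 2*(-5) = -10)
(229 + T)*(p(-36) + 1/(A(-17) + 1281)) = (229 - 4009)*(-36 + 1/(-10 + 1281)) = -3780*(-36 + 1/1271) = -3780*(-45755/1271) = 172953900/1271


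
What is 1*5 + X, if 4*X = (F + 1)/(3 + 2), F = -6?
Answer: 19/4 ≈ 4.7500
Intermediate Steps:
X = -1/4 (X = ((-6 + 1)/(3 + 2))/4 = (-5/5)/4 = (-5*1/5)/4 = (1/4)*(-1) = -1/4 ≈ -0.25000)
1*5 + X = 1*5 - 1/4 = 5 - 1/4 = 19/4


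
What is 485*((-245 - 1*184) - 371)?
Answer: -388000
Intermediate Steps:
485*((-245 - 1*184) - 371) = 485*((-245 - 184) - 371) = 485*(-429 - 371) = 485*(-800) = -388000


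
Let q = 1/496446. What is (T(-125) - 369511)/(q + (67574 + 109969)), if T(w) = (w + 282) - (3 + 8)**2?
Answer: -183424385850/88140512179 ≈ -2.0810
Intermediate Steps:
q = 1/496446 ≈ 2.0143e-6
T(w) = 161 + w (T(w) = (282 + w) - 1*11**2 = (282 + w) - 1*121 = (282 + w) - 121 = 161 + w)
(T(-125) - 369511)/(q + (67574 + 109969)) = ((161 - 125) - 369511)/(1/496446 + (67574 + 109969)) = (36 - 369511)/(1/496446 + 177543) = -369475/88140512179/496446 = -369475*496446/88140512179 = -183424385850/88140512179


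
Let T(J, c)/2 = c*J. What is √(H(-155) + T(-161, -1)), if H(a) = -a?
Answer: 3*√53 ≈ 21.840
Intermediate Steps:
T(J, c) = 2*J*c (T(J, c) = 2*(c*J) = 2*(J*c) = 2*J*c)
√(H(-155) + T(-161, -1)) = √(-1*(-155) + 2*(-161)*(-1)) = √(155 + 322) = √477 = 3*√53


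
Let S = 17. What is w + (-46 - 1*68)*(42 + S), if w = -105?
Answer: -6831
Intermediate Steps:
w + (-46 - 1*68)*(42 + S) = -105 + (-46 - 1*68)*(42 + 17) = -105 + (-46 - 68)*59 = -105 - 114*59 = -105 - 6726 = -6831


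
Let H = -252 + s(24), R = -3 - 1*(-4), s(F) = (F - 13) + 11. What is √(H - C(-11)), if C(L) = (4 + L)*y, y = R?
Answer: I*√223 ≈ 14.933*I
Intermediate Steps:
s(F) = -2 + F (s(F) = (-13 + F) + 11 = -2 + F)
R = 1 (R = -3 + 4 = 1)
y = 1
H = -230 (H = -252 + (-2 + 24) = -252 + 22 = -230)
C(L) = 4 + L (C(L) = (4 + L)*1 = 4 + L)
√(H - C(-11)) = √(-230 - (4 - 11)) = √(-230 - 1*(-7)) = √(-230 + 7) = √(-223) = I*√223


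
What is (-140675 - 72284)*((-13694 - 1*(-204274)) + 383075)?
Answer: -122164995145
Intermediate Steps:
(-140675 - 72284)*((-13694 - 1*(-204274)) + 383075) = -212959*((-13694 + 204274) + 383075) = -212959*(190580 + 383075) = -212959*573655 = -122164995145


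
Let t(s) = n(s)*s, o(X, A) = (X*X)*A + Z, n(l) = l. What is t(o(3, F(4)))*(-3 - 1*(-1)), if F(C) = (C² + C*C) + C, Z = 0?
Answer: -209952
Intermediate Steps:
F(C) = C + 2*C² (F(C) = (C² + C²) + C = 2*C² + C = C + 2*C²)
o(X, A) = A*X² (o(X, A) = (X*X)*A + 0 = X²*A + 0 = A*X² + 0 = A*X²)
t(s) = s² (t(s) = s*s = s²)
t(o(3, F(4)))*(-3 - 1*(-1)) = ((4*(1 + 2*4))*3²)²*(-3 - 1*(-1)) = ((4*(1 + 8))*9)²*(-3 + 1) = ((4*9)*9)²*(-2) = (36*9)²*(-2) = 324²*(-2) = 104976*(-2) = -209952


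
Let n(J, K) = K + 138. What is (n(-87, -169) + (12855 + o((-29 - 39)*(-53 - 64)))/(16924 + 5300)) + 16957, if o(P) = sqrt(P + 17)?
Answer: 125392093/7408 + sqrt(7973)/22224 ≈ 16927.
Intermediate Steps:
n(J, K) = 138 + K
o(P) = sqrt(17 + P)
(n(-87, -169) + (12855 + o((-29 - 39)*(-53 - 64)))/(16924 + 5300)) + 16957 = ((138 - 169) + (12855 + sqrt(17 + (-29 - 39)*(-53 - 64)))/(16924 + 5300)) + 16957 = (-31 + (12855 + sqrt(17 - 68*(-117)))/22224) + 16957 = (-31 + (12855 + sqrt(17 + 7956))*(1/22224)) + 16957 = (-31 + (12855 + sqrt(7973))*(1/22224)) + 16957 = (-31 + (4285/7408 + sqrt(7973)/22224)) + 16957 = (-225363/7408 + sqrt(7973)/22224) + 16957 = 125392093/7408 + sqrt(7973)/22224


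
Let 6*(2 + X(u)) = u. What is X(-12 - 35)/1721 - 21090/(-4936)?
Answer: 54371029/12742284 ≈ 4.2670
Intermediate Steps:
X(u) = -2 + u/6
X(-12 - 35)/1721 - 21090/(-4936) = (-2 + (-12 - 35)/6)/1721 - 21090/(-4936) = (-2 + (⅙)*(-47))*(1/1721) - 21090*(-1/4936) = (-2 - 47/6)*(1/1721) + 10545/2468 = -59/6*1/1721 + 10545/2468 = -59/10326 + 10545/2468 = 54371029/12742284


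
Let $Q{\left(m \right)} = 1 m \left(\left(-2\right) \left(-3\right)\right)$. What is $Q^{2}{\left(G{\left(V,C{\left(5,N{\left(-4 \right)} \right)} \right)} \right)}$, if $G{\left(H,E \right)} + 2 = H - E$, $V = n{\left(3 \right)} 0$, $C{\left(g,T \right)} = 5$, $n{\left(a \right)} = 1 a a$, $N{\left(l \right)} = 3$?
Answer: $1764$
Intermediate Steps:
$n{\left(a \right)} = a^{2}$ ($n{\left(a \right)} = a a = a^{2}$)
$V = 0$ ($V = 3^{2} \cdot 0 = 9 \cdot 0 = 0$)
$G{\left(H,E \right)} = -2 + H - E$ ($G{\left(H,E \right)} = -2 - \left(E - H\right) = -2 + H - E$)
$Q{\left(m \right)} = 6 m$ ($Q{\left(m \right)} = m 6 = 6 m$)
$Q^{2}{\left(G{\left(V,C{\left(5,N{\left(-4 \right)} \right)} \right)} \right)} = \left(6 \left(-2 + 0 - 5\right)\right)^{2} = \left(6 \left(-7\right)\right)^{2} = \left(-42\right)^{2} = 1764$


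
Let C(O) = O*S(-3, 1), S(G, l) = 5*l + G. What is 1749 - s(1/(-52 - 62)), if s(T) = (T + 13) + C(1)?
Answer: 197677/114 ≈ 1734.0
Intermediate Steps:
S(G, l) = G + 5*l
C(O) = 2*O (C(O) = O*(-3 + 5*1) = O*(-3 + 5) = O*2 = 2*O)
s(T) = 15 + T (s(T) = (T + 13) + 2*1 = (13 + T) + 2 = 15 + T)
1749 - s(1/(-52 - 62)) = 1749 - (15 + 1/(-52 - 62)) = 1749 - (15 + 1/(-114)) = 1749 - (15 - 1/114) = 1749 - 1*1709/114 = 1749 - 1709/114 = 197677/114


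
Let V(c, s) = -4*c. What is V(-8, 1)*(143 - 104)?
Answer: 1248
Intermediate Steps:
V(-8, 1)*(143 - 104) = (-4*(-8))*(143 - 104) = 32*39 = 1248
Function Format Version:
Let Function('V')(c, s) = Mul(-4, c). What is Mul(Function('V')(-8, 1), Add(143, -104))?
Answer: 1248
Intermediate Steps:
Mul(Function('V')(-8, 1), Add(143, -104)) = Mul(Mul(-4, -8), Add(143, -104)) = Mul(32, 39) = 1248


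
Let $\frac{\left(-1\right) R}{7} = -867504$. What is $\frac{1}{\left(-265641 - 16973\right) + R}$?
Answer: $\frac{1}{5789914} \approx 1.7271 \cdot 10^{-7}$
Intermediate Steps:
$R = 6072528$ ($R = \left(-7\right) \left(-867504\right) = 6072528$)
$\frac{1}{\left(-265641 - 16973\right) + R} = \frac{1}{\left(-265641 - 16973\right) + 6072528} = \frac{1}{-282614 + 6072528} = \frac{1}{5789914}$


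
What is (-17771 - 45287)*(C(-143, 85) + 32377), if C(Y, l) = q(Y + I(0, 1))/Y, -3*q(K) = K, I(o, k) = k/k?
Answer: -875849829278/429 ≈ -2.0416e+9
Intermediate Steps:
I(o, k) = 1
q(K) = -K/3
C(Y, l) = (-1/3 - Y/3)/Y (C(Y, l) = (-(Y + 1)/3)/Y = (-(1 + Y)/3)/Y = (-1/3 - Y/3)/Y)
(-17771 - 45287)*(C(-143, 85) + 32377) = (-17771 - 45287)*((1/3)*(-1 - 1*(-143))/(-143) + 32377) = -63058*((1/3)*(-1/143)*(-1 + 143) + 32377) = -63058*((1/3)*(-1/143)*142 + 32377) = -63058*(-142/429 + 32377) = -63058*13889591/429 = -875849829278/429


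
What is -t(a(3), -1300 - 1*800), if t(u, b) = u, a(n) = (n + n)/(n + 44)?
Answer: -6/47 ≈ -0.12766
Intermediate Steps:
a(n) = 2*n/(44 + n) (a(n) = (2*n)/(44 + n) = 2*n/(44 + n))
-t(a(3), -1300 - 1*800) = -2*3/(44 + 3) = -2*3/47 = -1*6/47 = -6/47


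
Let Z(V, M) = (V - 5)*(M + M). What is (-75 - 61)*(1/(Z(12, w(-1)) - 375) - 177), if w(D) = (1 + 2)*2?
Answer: 7005088/291 ≈ 24072.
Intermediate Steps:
w(D) = 6 (w(D) = 3*2 = 6)
Z(V, M) = 2*M*(-5 + V) (Z(V, M) = (-5 + V)*(2*M) = 2*M*(-5 + V))
(-75 - 61)*(1/(Z(12, w(-1)) - 375) - 177) = (-75 - 61)*(1/(2*6*(-5 + 12) - 375) - 177) = -136*(1/(2*6*7 - 375) - 177) = -136*(1/(84 - 375) - 177) = -136*(1/(-291) - 177) = -136*(-1/291 - 177) = -136*(-51508/291) = 7005088/291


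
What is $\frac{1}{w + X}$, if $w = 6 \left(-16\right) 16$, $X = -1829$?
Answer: $- \frac{1}{3365} \approx -0.00029718$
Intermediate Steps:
$w = -1536$ ($w = \left(-96\right) 16 = -1536$)
$\frac{1}{w + X} = \frac{1}{-1536 - 1829} = \frac{1}{-3365} = - \frac{1}{3365}$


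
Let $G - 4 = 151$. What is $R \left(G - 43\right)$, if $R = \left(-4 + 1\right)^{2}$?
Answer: $1008$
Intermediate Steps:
$G = 155$ ($G = 4 + 151 = 155$)
$R = 9$ ($R = \left(-3\right)^{2} = 9$)
$R \left(G - 43\right) = 9 \left(155 - 43\right) = 9 \cdot 112 = 1008$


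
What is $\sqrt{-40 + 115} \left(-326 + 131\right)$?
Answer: $- 975 \sqrt{3} \approx -1688.8$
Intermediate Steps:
$\sqrt{-40 + 115} \left(-326 + 131\right) = \sqrt{75} \left(-195\right) = 5 \sqrt{3} \left(-195\right) = - 975 \sqrt{3}$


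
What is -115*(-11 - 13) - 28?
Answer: 2732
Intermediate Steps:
-115*(-11 - 13) - 28 = -115*(-24) - 28 = 2760 - 28 = 2732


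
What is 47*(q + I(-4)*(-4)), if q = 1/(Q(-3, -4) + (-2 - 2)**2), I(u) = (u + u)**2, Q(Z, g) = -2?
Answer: -168401/14 ≈ -12029.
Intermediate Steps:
I(u) = 4*u**2 (I(u) = (2*u)**2 = 4*u**2)
q = 1/14 (q = 1/(-2 + (-2 - 2)**2) = 1/(-2 + (-4)**2) = 1/(-2 + 16) = 1/14 ≈ 0.071429)
47*(q + I(-4)*(-4)) = 47*(1/14 + (4*(-4)**2)*(-4)) = 47*(1/14 + (4*16)*(-4)) = 47*(1/14 + 64*(-4)) = 47*(1/14 - 256) = 47*(-3583/14) = -168401/14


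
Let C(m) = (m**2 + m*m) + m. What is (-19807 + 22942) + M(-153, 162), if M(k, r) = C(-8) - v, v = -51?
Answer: 3306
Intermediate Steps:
C(m) = m + 2*m**2 (C(m) = (m**2 + m**2) + m = 2*m**2 + m = m + 2*m**2)
M(k, r) = 171 (M(k, r) = -8*(1 + 2*(-8)) - 1*(-51) = -8*(1 - 16) + 51 = -8*(-15) + 51 = 120 + 51 = 171)
(-19807 + 22942) + M(-153, 162) = (-19807 + 22942) + 171 = 3135 + 171 = 3306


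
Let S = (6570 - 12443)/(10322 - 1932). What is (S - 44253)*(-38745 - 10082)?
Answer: 21607754099/10 ≈ 2.1608e+9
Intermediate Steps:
S = -7/10 (S = -5873/8390 = -5873*1/8390 = -7/10 ≈ -0.70000)
(S - 44253)*(-38745 - 10082) = (-7/10 - 44253)*(-38745 - 10082) = -442537/10*(-48827) = 21607754099/10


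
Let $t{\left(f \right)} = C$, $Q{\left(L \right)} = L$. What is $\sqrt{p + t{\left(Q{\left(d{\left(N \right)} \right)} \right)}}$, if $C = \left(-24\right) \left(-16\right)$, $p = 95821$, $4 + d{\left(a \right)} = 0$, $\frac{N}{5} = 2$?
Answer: $\sqrt{96205} \approx 310.17$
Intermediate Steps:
$N = 10$ ($N = 5 \cdot 2 = 10$)
$d{\left(a \right)} = -4$ ($d{\left(a \right)} = -4 + 0 = -4$)
$C = 384$
$t{\left(f \right)} = 384$
$\sqrt{p + t{\left(Q{\left(d{\left(N \right)} \right)} \right)}} = \sqrt{95821 + 384} = \sqrt{96205}$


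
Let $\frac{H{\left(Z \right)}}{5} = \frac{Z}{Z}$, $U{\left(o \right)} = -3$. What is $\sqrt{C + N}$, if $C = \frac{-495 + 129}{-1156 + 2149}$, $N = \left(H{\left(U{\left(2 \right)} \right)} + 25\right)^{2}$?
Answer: $\frac{13 \sqrt{583222}}{331} \approx 29.994$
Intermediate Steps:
$H{\left(Z \right)} = 5$ ($H{\left(Z \right)} = 5 \frac{Z}{Z} = 5 \cdot 1 = 5$)
$N = 900$ ($N = \left(5 + 25\right)^{2} = 30^{2} = 900$)
$C = - \frac{122}{331}$ ($C = - \frac{366}{993} = \left(-366\right) \frac{1}{993} = - \frac{122}{331} \approx -0.36858$)
$\sqrt{C + N} = \sqrt{- \frac{122}{331} + 900} = \sqrt{\frac{297778}{331}} = \frac{13 \sqrt{583222}}{331}$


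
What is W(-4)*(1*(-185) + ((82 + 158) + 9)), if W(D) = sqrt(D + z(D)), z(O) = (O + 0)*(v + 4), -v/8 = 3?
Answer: 128*sqrt(19) ≈ 557.94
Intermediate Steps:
v = -24 (v = -8*3 = -24)
z(O) = -20*O (z(O) = (O + 0)*(-24 + 4) = O*(-20) = -20*O)
W(D) = sqrt(19)*sqrt(-D) (W(D) = sqrt(D - 20*D) = sqrt(-19*D) = sqrt(19)*sqrt(-D))
W(-4)*(1*(-185) + ((82 + 158) + 9)) = (sqrt(19)*sqrt(-1*(-4)))*(1*(-185) + ((82 + 158) + 9)) = (sqrt(19)*sqrt(4))*(-185 + (240 + 9)) = (sqrt(19)*2)*(-185 + 249) = (2*sqrt(19))*64 = 128*sqrt(19)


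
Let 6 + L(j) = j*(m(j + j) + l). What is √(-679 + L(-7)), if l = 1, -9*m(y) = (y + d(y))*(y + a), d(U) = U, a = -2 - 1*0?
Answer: 2*I*√773/3 ≈ 18.535*I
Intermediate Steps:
a = -2 (a = -2 + 0 = -2)
m(y) = -2*y*(-2 + y)/9 (m(y) = -(y + y)*(y - 2)/9 = -2*y*(-2 + y)/9)
L(j) = -6 + j*(1 + 4*j*(2 - 2*j)/9) (L(j) = -6 + j*(2*(j + j)*(2 - (j + j))/9 + 1) = -6 + j*(2*(2*j)*(2 - 2*j)/9 + 1) = -6 + j*(4*j*(2 - 2*j)/9 + 1) = -6 + j*(1 + 4*j*(2 - 2*j)/9))
√(-679 + L(-7)) = √(-679 + (-6 - 7 - 8/9*(-7)²*(-1 - 7))) = √(-679 + (-6 - 7 - 8/9*49*(-8))) = √(-679 + (-6 - 7 + 3136/9)) = √(-679 + 3019/9) = √(-3092/9) = 2*I*√773/3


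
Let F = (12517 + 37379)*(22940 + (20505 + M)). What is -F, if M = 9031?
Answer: -2618342496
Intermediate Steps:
F = 2618342496 (F = (12517 + 37379)*(22940 + (20505 + 9031)) = 49896*(22940 + 29536) = 49896*52476 = 2618342496)
-F = -1*2618342496 = -2618342496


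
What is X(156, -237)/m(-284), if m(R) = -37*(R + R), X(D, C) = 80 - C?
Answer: 317/21016 ≈ 0.015084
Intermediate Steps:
m(R) = -74*R
X(156, -237)/m(-284) = (80 - 1*(-237))/((-74*(-284))) = (80 + 237)/21016 = 317*(1/21016) = 317/21016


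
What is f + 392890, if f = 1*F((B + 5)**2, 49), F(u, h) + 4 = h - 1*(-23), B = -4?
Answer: 392958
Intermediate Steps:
F(u, h) = 19 + h (F(u, h) = -4 + (h - 1*(-23)) = -4 + (h + 23) = -4 + (23 + h) = 19 + h)
f = 68 (f = 1*(19 + 49) = 1*68 = 68)
f + 392890 = 68 + 392890 = 392958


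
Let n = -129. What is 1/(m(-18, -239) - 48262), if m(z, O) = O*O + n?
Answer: 1/8730 ≈ 0.00011455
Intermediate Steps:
m(z, O) = -129 + O² (m(z, O) = O*O - 129 = O² - 129 = -129 + O²)
1/(m(-18, -239) - 48262) = 1/((-129 + (-239)²) - 48262) = 1/((-129 + 57121) - 48262) = 1/(56992 - 48262) = 1/8730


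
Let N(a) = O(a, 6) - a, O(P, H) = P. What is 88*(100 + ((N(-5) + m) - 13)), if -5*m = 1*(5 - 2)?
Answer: 38016/5 ≈ 7603.2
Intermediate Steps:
N(a) = 0 (N(a) = a - a = 0)
m = -⅗ (m = -(5 - 2)/5 = -3/5 = -⅕*3 = -⅗ ≈ -0.60000)
88*(100 + ((N(-5) + m) - 13)) = 88*(100 + ((0 - ⅗) - 13)) = 88*(100 + (-⅗ - 13)) = 88*(100 - 68/5) = 88*(432/5) = 38016/5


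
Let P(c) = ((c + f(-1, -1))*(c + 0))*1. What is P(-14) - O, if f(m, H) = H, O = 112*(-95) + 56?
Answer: 10794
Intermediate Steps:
O = -10584 (O = -10640 + 56 = -10584)
P(c) = c*(-1 + c) (P(c) = ((c - 1)*(c + 0))*1 = ((-1 + c)*c)*1 = (c*(-1 + c))*1 = c*(-1 + c))
P(-14) - O = -14*(-1 - 14) - 1*(-10584) = -14*(-15) + 10584 = 210 + 10584 = 10794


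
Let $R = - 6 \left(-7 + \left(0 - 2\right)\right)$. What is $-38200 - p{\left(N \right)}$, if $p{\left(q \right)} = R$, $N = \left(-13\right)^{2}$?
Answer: $-38254$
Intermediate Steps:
$R = 54$ ($R = - 6 \left(-7 + \left(0 - 2\right)\right) = - 6 \left(-7 - 2\right) = \left(-6\right) \left(-9\right) = 54$)
$N = 169$
$p{\left(q \right)} = 54$
$-38200 - p{\left(N \right)} = -38200 - 54 = -38254$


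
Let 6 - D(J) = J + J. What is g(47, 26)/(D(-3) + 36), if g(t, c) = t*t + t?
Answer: 47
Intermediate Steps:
D(J) = 6 - 2*J (D(J) = 6 - (J + J) = 6 - 2*J)
g(t, c) = t + t² (g(t, c) = t² + t = t + t²)
g(47, 26)/(D(-3) + 36) = (47*(1 + 47))/((6 - 2*(-3)) + 36) = (47*48)/((6 + 6) + 36) = 2256/(12 + 36) = 2256/48 = (1/48)*2256 = 47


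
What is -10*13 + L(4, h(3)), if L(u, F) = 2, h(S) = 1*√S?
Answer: -128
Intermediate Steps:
h(S) = √S
-10*13 + L(4, h(3)) = -10*13 + 2 = -130 + 2 = -128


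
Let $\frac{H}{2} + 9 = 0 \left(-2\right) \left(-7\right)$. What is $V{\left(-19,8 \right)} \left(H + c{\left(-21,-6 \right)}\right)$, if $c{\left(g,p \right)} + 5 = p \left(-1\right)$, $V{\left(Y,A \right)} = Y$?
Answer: $323$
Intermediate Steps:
$c{\left(g,p \right)} = -5 - p$ ($c{\left(g,p \right)} = -5 + p \left(-1\right) = -5 - p$)
$H = -18$ ($H = -18 + 2 \cdot 0 \left(-2\right) \left(-7\right) = -18 + 2 \cdot 0 \left(-7\right) = -18 + 2 \cdot 0 = -18 + 0 = -18$)
$V{\left(-19,8 \right)} \left(H + c{\left(-21,-6 \right)}\right) = - 19 \left(-18 - -1\right) = - 19 \left(-18 + \left(-5 + 6\right)\right) = - 19 \left(-18 + 1\right) = \left(-19\right) \left(-17\right) = 323$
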